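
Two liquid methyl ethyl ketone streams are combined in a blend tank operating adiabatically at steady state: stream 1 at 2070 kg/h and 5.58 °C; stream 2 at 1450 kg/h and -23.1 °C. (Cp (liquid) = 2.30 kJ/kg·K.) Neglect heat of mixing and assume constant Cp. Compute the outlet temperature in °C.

Energy balance with Q = 0: Σ ṁᵢCp,ᵢ(T_out − Tᵢ) = 0
T_out = Σ ṁᵢCp,ᵢTᵢ / Σ ṁᵢCp,ᵢ
      = -50472 / 8096 = -6.2342 °C

T_out = -6.23 °C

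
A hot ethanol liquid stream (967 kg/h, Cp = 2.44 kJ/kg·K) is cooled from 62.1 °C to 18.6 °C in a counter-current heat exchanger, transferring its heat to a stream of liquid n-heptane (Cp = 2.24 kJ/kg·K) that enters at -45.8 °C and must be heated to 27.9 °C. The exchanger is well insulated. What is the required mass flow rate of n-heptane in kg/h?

ṁ_c = 622 kg/h

Heat released by hot stream: Q = 967 × 2.44 × (62.1 − 18.6) = 102640 kJ/h
Energy balance on cold side (adiabatic exchanger): Q = ṁ_c·Cp_c·(T_c,out − T_c,in)
ṁ_c = 102640 / [2.24 × (27.9 − -45.8)] = 621.71 kg/h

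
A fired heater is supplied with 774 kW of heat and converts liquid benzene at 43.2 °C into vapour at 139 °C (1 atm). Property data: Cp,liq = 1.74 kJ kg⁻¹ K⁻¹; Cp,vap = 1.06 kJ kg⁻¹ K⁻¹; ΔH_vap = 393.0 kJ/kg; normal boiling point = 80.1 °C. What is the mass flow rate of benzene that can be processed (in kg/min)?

ṁ = 89.4 kg/min

Δh = 1.74×(80.1−43.2) + 393.0 + 1.06×(139−80.1) = 519.64 kJ/kg
Q = 774 kW = 774 kJ/s = 46440 kJ/min
ṁ = Q/Δh = 46440 / 519.64 = 89.37 kg/min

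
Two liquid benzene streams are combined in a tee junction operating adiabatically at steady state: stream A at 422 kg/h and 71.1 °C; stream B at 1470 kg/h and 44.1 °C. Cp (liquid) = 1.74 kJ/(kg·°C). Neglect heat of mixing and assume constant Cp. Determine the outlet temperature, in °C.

T_out = 50.1 °C

No heat crosses the boundary, so H_out = H_in.
Σ ṁᵢCp,ᵢTᵢ = 422×1.74×71.1 + 1470×1.74×44.1 = 165010
Σ ṁᵢCp,ᵢ = 422×1.74 + 1470×1.74 = 3292.1
T_out = 165010 / 3292.1 = 50.122 °C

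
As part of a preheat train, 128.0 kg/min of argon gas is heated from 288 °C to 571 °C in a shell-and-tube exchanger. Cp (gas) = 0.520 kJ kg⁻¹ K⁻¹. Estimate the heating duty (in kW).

Q = ṁ·Cp·ΔT = 128.0 × 0.520 × (571 − 288) = 18836 kJ/min
Converting: 18836 / 60 s = 313.94 kW

Q = 314 kW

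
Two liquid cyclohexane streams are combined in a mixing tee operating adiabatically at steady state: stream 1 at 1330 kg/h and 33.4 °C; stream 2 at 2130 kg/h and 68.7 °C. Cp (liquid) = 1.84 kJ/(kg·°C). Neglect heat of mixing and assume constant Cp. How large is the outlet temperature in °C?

T_out = 55.1 °C

Adiabatic, steady state ⇒ Σ ṁᵢCp,ᵢ(T_out − Tᵢ) = 0
Σ ṁᵢCp,ᵢTᵢ = 1330×1.84×33.4 + 2130×1.84×68.7 = 350990
Σ ṁᵢCp,ᵢ = 1330×1.84 + 2130×1.84 = 6366.4
T_out = 350990 / 6366.4 = 55.131 °C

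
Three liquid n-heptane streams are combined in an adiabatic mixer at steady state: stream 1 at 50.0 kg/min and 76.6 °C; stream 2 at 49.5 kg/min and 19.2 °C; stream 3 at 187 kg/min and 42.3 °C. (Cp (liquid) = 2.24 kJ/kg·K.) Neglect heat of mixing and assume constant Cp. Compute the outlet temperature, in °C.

Energy balance with Q = 0: Σ ṁᵢCp,ᵢ(T_out − Tᵢ) = 0
T_out = Σ ṁᵢCp,ᵢTᵢ / Σ ṁᵢCp,ᵢ
      = 28427 / 641.76 = 44.295 °C

T_out = 44.3 °C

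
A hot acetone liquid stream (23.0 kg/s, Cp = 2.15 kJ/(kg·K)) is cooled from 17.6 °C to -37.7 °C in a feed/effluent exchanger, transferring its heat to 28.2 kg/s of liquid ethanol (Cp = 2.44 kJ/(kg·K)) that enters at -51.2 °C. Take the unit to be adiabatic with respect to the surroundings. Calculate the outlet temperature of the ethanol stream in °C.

T_c,out = -11.5 °C

Heat released by hot stream: Q = 23.0 × 2.15 × (17.6 − -37.7) = 2734.6 kJ/s
Energy balance on cold side (adiabatic exchanger): Q = ṁ_c·Cp_c·(T_c,out − T_c,in)
T_c,out = -51.2 + 2734.6/(28.2 × 2.44) = -11.458 °C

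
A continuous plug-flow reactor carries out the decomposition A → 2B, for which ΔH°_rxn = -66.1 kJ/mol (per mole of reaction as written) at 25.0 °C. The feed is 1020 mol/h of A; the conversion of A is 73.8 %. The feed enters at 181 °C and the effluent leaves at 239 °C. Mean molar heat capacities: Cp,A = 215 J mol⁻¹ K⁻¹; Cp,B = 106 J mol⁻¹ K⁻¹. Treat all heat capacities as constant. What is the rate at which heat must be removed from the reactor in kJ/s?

Q_out = 10.4 kJ/s

Extent of reaction ξ = 0.738 × 1020 = 752.76 mol/h
Reaction term: ξ·ΔH°_rxn = 752.76 × -66.1 = -49757 kJ/h
Sensible, feed 181→25 °C: -34211 kJ/h
Outlet flows (mol/h): A 267.24, B 1505.5
Sensible, products 25→239 °C: 46447 kJ/h
Q = ΔH = -37521 kJ/h = -10.423 kW
Heat removed = 10.423 kJ/s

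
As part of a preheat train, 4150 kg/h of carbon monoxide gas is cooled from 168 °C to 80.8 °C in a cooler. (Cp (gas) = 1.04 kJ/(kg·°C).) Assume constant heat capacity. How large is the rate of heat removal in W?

Q_c = 105000 W

Q = ṁ·Cp·ΔT = 4150 × 1.04 × (80.8 − 168) = -376360 kJ/h
Converting: 376360 / 3600 s = 104.54 kW
Cooling duty = 104540 W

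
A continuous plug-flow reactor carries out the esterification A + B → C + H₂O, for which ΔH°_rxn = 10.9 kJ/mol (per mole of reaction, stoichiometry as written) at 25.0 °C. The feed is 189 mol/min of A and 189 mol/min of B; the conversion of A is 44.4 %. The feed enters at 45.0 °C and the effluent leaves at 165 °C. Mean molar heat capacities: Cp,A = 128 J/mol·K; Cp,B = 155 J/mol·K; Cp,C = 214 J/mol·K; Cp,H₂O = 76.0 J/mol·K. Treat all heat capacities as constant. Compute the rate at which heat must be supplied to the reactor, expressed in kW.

Q_in = 124 kW

Extent of reaction ξ = 0.444 × 189 = 83.916 mol/min
Reaction term: ξ·ΔH°_rxn = 83.916 × 10.9 = 914.68 kJ/min
Sensible, feed 45.0→25 °C: -1069.7 kJ/min
Outlet flows (mol/min): A 105.08, B 105.08, C 83.916, H₂O 83.916
Sensible, products 25→165 °C: 7570.4 kJ/min
Q = ΔH = 7415.4 kJ/min = 123.59 kW
Heat supplied = 123.59 kW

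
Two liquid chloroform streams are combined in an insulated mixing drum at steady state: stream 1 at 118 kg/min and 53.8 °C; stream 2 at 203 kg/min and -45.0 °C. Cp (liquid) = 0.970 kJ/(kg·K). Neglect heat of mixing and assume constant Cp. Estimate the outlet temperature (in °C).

Energy balance with Q = 0: Σ ṁᵢCp,ᵢ(T_out − Tᵢ) = 0
Σ ṁᵢCp,ᵢTᵢ = 118×0.970×53.8 + 203×0.970×-45.0 = -2703
Σ ṁᵢCp,ᵢ = 118×0.970 + 203×0.970 = 311.37
T_out = -2703 / 311.37 = -8.681 °C

T_out = -8.68 °C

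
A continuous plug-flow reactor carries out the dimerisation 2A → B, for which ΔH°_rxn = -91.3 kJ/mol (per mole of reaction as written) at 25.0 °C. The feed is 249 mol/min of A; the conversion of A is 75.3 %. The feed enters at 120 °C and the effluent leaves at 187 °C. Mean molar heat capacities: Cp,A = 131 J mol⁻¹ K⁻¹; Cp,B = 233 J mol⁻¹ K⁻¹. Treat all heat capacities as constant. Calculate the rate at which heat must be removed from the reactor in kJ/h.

Extent of reaction ξ = 0.753 × 249 / 2 = 93.749 mol/min
Reaction term: ξ·ΔH°_rxn = 93.749 × -91.3 = -8559.2 kJ/min
Sensible, feed 120→25 °C: -3098.8 kJ/min
Outlet flows (mol/min): A 61.503, B 93.749
Sensible, products 25→187 °C: 4843.8 kJ/min
Q = ΔH = -6814.2 kJ/min = -113.57 kW
Heat removed = 408850 kJ/h

Q_out = 409000 kJ/h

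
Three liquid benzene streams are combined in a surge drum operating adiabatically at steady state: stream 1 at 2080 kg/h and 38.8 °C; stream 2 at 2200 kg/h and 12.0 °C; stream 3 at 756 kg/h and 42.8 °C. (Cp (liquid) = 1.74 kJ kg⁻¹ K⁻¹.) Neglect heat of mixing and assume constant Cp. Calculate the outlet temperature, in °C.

Energy balance with Q = 0: Σ ṁᵢCp,ᵢ(T_out − Tᵢ) = 0
Σ ṁᵢCp,ᵢTᵢ = 2080×1.74×38.8 + 2200×1.74×12.0 + 756×1.74×42.8 = 242660
Σ ṁᵢCp,ᵢ = 2080×1.74 + 2200×1.74 + 756×1.74 = 8762.6
T_out = 242660 / 8762.6 = 27.693 °C

T_out = 27.7 °C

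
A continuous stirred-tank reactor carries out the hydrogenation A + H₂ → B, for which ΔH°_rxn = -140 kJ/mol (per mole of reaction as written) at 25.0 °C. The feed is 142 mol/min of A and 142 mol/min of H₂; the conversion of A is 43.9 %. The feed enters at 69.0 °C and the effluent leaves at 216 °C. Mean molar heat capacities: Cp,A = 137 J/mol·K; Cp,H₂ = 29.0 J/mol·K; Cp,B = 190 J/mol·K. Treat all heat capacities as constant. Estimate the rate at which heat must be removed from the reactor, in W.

Extent of reaction ξ = 0.439 × 142 = 62.338 mol/min
Reaction term: ξ·ΔH°_rxn = 62.338 × -140 = -8727.3 kJ/min
Sensible, feed 69.0→25 °C: -1037.2 kJ/min
Outlet flows (mol/min): A 79.662, H₂ 79.662, B 62.338
Sensible, products 25→216 °C: 4788 kJ/min
Q = ΔH = -4976.5 kJ/min = -82.941 kW
Heat removed = 82941 W

Q_out = 82900 W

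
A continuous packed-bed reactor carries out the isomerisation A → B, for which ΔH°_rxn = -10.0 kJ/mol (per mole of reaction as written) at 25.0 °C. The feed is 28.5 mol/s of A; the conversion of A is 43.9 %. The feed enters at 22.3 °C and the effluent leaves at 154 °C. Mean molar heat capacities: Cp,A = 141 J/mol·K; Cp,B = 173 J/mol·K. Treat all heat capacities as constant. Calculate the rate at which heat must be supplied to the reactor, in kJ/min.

Extent of reaction ξ = 0.439 × 28.5 = 12.511 mol/s
Reaction term: ξ·ΔH°_rxn = 12.511 × -10.0 = -125.11 kJ/s
Sensible, feed 22.3→25 °C: 10.85 kJ/s
Outlet flows (mol/s): A 15.989, B 12.511
Sensible, products 25→154 °C: 570.03 kJ/s
Q = ΔH = 455.77 kJ/s = 455.77 kW
Heat supplied = 27346 kJ/min

Q_in = 27300 kJ/min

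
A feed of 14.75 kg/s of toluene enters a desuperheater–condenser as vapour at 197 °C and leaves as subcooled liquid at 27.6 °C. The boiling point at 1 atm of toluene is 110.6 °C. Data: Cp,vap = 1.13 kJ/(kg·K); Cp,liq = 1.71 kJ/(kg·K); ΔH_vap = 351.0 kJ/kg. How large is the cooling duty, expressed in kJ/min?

vapour 197→110.6 °C: -97.632 kJ/kg
condensation at 110.6 °C: -351 kJ/kg
liquid 110.6→27.6 °C: -141.93 kJ/kg
Δh = -97.632 + -351 + -141.93 = -590.56 kJ/kg
Q = ṁ·Δh = 14.75 kg/s × -590.56 kJ/kg = -8710.8 kJ/s
|Q| = 8710.8 kW = 522650 kJ/min

Q_c = 523000 kJ/min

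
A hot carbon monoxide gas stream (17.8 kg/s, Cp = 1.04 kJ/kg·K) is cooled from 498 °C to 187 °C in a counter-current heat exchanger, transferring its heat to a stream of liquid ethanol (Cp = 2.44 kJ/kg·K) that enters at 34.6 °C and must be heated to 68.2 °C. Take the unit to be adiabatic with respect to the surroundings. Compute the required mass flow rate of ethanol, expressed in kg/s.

Heat released by hot stream: Q = 17.8 × 1.04 × (498 − 187) = 5757.2 kJ/s
Energy balance on cold side (adiabatic exchanger): Q = ṁ_c·Cp_c·(T_c,out − T_c,in)
ṁ_c = 5757.2 / [2.44 × (68.2 − 34.6)] = 70.224 kg/s

ṁ_c = 70.2 kg/s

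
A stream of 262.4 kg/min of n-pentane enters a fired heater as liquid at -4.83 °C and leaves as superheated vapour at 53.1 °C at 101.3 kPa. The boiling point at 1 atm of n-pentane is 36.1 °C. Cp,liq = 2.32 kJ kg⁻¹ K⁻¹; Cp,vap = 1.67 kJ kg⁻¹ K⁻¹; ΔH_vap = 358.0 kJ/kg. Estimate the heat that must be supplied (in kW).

liquid -4.83→36.1 °C: 94.958 kJ/kg
vaporisation at 36.1 °C: 358 kJ/kg
vapour 36.1→53.1 °C: 28.39 kJ/kg
Δh = 94.958 + 358 + 28.39 = 481.35 kJ/kg
Q = ṁ·Δh = 262.4 kg/min × 481.35 kJ/kg = 126310 kJ/min
|Q| = 2105.1 kW

Q = 2110 kW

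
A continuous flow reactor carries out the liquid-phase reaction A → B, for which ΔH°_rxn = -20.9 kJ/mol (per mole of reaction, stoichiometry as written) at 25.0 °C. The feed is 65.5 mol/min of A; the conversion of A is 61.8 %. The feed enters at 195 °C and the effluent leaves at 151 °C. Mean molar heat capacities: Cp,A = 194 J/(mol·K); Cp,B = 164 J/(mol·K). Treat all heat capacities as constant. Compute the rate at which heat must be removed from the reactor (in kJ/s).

Q_out = 26.0 kJ/s

Extent of reaction ξ = 0.618 × 65.5 = 40.479 mol/min
Reaction term: ξ·ΔH°_rxn = 40.479 × -20.9 = -846.01 kJ/min
Sensible, feed 195→25 °C: -2160.2 kJ/min
Outlet flows (mol/min): A 25.021, B 40.479
Sensible, products 25→151 °C: 1448.1 kJ/min
Q = ΔH = -1558.1 kJ/min = -25.969 kW
Heat removed = 25.969 kJ/s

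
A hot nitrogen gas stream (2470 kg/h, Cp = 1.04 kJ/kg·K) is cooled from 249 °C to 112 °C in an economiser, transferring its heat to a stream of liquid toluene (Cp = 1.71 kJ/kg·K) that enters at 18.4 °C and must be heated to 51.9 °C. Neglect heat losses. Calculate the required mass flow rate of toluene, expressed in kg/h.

ṁ_c = 6140 kg/h

Heat released by hot stream: Q = 2470 × 1.04 × (249 − 112) = 351930 kJ/h
Energy balance on cold side (adiabatic exchanger): Q = ṁ_c·Cp_c·(T_c,out − T_c,in)
ṁ_c = 351930 / [1.71 × (51.9 − 18.4)] = 6143.4 kg/h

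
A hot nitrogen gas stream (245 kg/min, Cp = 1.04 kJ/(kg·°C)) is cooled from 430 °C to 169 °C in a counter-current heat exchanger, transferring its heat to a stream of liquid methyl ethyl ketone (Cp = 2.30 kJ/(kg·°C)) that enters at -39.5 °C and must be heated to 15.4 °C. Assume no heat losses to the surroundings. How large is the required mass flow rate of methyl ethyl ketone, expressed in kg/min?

Heat released by hot stream: Q = 245 × 1.04 × (430 − 169) = 66503 kJ/min
Energy balance on cold side (adiabatic exchanger): Q = ṁ_c·Cp_c·(T_c,out − T_c,in)
ṁ_c = 66503 / [2.30 × (15.4 − -39.5)] = 526.67 kg/min

ṁ_c = 527 kg/min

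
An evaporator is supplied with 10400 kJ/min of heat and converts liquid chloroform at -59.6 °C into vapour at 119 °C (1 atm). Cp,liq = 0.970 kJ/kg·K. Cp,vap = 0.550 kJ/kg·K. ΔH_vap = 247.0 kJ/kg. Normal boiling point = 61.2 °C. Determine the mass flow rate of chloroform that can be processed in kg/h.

Δh = 0.970×(61.2−-59.6) + 247.0 + 0.550×(119−61.2) = 395.97 kJ/kg
Q = 10400 kJ/min = 173.33 kJ/s = 624000 kJ/h
ṁ = Q/Δh = 624000 / 395.97 = 1575.9 kg/h

ṁ = 1580 kg/h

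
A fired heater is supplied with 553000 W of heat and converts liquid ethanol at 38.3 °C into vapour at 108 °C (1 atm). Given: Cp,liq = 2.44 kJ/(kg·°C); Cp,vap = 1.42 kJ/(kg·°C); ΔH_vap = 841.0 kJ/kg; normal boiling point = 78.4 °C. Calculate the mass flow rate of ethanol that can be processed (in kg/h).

ṁ = 2030 kg/h

Δh = 2.44×(78.4−38.3) + 841.0 + 1.42×(108−78.4) = 980.88 kJ/kg
Q = 553000 W = 553 kJ/s = 1.9908e+06 kJ/h
ṁ = Q/Δh = 1.9908e+06 / 980.88 = 2029.6 kg/h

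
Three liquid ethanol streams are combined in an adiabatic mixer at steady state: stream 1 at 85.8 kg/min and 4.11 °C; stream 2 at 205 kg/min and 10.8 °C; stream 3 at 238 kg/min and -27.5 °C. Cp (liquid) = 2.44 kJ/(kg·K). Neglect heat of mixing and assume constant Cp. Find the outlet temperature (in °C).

T_out = -7.52 °C

Energy balance with Q = 0: Σ ṁᵢCp,ᵢ(T_out − Tᵢ) = 0
Σ ṁᵢCp,ᵢTᵢ = 85.8×2.44×4.11 + 205×2.44×10.8 + 238×2.44×-27.5 = -9707.2
Σ ṁᵢCp,ᵢ = 85.8×2.44 + 205×2.44 + 238×2.44 = 1290.3
T_out = -9707.2 / 1290.3 = -7.5234 °C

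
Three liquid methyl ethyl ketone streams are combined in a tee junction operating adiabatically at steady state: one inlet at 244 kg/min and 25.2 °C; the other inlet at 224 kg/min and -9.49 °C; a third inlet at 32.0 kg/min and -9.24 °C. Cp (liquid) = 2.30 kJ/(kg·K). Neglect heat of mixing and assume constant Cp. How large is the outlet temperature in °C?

Energy balance with Q = 0: Σ ṁᵢCp,ᵢ(T_out − Tᵢ) = 0
T_out = Σ ṁᵢCp,ᵢTᵢ / Σ ṁᵢCp,ᵢ
      = 8572.9 / 1150 = 7.4547 °C

T_out = 7.45 °C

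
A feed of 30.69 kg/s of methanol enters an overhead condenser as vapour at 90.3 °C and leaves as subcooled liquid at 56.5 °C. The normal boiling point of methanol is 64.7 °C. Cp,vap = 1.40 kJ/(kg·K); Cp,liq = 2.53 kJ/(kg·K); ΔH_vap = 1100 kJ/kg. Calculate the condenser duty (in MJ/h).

vapour 90.3→64.7 °C: -35.84 kJ/kg
condensation at 64.7 °C: -1100 kJ/kg
liquid 64.7→56.5 °C: -20.746 kJ/kg
Δh = -35.84 + -1100 + -20.746 = -1156.6 kJ/kg
Q = ṁ·Δh = 30.69 kg/s × -1156.6 kJ/kg = -35496 kJ/s
|Q| = 35496 kW = 127780 MJ/h

Q_c = 128000 MJ/h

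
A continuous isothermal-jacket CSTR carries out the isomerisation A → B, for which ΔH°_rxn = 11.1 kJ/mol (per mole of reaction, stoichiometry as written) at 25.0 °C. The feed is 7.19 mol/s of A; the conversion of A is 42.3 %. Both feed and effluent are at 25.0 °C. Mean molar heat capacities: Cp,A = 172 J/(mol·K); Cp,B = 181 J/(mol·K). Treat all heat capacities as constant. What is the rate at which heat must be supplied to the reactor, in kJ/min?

Extent of reaction ξ = 0.423 × 7.19 = 3.0414 mol/s
Reaction term: ξ·ΔH°_rxn = 3.0414 × 11.1 = 33.759 kJ/s
Q = ΔH = 33.759 kJ/s = 33.759 kW
Heat supplied = 2025.6 kJ/min

Q_in = 2030 kJ/min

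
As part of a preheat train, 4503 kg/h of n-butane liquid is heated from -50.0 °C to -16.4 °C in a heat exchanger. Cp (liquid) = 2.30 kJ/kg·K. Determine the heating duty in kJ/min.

Q = 5800 kJ/min

Q = ṁ·Cp·ΔT = 4503 × 2.30 × (-16.4 − -50.0) = 347990 kJ/h
Converting: 347990 / 3600 s = 96.664 kW
Heating duty = 5799.9 kJ/min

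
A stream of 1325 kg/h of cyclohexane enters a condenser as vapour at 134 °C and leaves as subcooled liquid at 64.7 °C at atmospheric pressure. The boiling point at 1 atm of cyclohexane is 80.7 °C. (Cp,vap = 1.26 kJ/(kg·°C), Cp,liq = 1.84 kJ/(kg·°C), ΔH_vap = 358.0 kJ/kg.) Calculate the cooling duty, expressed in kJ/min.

Q_c = 10000 kJ/min

vapour 134→80.7 °C: -67.158 kJ/kg
condensation at 80.7 °C: -358 kJ/kg
liquid 80.7→64.7 °C: -29.44 kJ/kg
Δh = -67.158 + -358 + -29.44 = -454.6 kJ/kg
Q = ṁ·Δh = 1325 kg/h × -454.6 kJ/kg = -602340 kJ/h
|Q| = 167.32 kW = 10039 kJ/min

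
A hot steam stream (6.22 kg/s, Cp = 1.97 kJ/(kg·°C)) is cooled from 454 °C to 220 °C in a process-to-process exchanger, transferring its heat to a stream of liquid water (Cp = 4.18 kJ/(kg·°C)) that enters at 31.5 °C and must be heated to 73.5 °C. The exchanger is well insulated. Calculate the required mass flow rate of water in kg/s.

ṁ_c = 16.3 kg/s

Heat released by hot stream: Q = 6.22 × 1.97 × (454 − 220) = 2867.3 kJ/s
Energy balance on cold side (adiabatic exchanger): Q = ṁ_c·Cp_c·(T_c,out − T_c,in)
ṁ_c = 2867.3 / [4.18 × (73.5 − 31.5)] = 16.332 kg/s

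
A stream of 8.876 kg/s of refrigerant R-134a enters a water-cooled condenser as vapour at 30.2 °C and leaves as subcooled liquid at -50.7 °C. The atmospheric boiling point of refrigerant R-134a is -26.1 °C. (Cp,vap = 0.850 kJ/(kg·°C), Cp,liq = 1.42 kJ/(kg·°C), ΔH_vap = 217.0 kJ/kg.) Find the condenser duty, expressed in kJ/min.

vapour 30.2→-26.1 °C: -47.855 kJ/kg
condensation at -26.1 °C: -217 kJ/kg
liquid -26.1→-50.7 °C: -34.932 kJ/kg
Δh = -47.855 + -217 + -34.932 = -299.79 kJ/kg
Q = ṁ·Δh = 8.876 kg/s × -299.79 kJ/kg = -2660.9 kJ/s
|Q| = 2660.9 kW = 159650 kJ/min

Q_c = 160000 kJ/min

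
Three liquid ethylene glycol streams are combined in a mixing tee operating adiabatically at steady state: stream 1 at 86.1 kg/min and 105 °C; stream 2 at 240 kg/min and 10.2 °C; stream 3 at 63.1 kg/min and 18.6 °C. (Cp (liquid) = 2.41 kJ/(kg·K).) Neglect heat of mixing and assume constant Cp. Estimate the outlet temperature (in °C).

T_out = 32.5 °C

Energy balance with Q = 0: Σ ṁᵢCp,ᵢ(T_out − Tᵢ) = 0
Σ ṁᵢCp,ᵢTᵢ = 86.1×2.41×105 + 240×2.41×10.2 + 63.1×2.41×18.6 = 30516
Σ ṁᵢCp,ᵢ = 86.1×2.41 + 240×2.41 + 63.1×2.41 = 937.97
T_out = 30516 / 937.97 = 32.534 °C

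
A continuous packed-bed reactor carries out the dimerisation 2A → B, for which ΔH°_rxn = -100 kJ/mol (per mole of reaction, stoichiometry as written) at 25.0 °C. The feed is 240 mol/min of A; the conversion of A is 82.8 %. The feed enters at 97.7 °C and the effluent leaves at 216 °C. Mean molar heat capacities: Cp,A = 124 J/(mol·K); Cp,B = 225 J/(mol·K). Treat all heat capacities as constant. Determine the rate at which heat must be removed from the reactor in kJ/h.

Q_out = 411000 kJ/h

Extent of reaction ξ = 0.828 × 240 / 2 = 99.36 mol/min
Reaction term: ξ·ΔH°_rxn = 99.36 × -100 = -9936 kJ/min
Sensible, feed 97.7→25 °C: -2163.6 kJ/min
Outlet flows (mol/min): A 41.28, B 99.36
Sensible, products 25→216 °C: 5247.7 kJ/min
Q = ΔH = -6851.9 kJ/min = -114.2 kW
Heat removed = 411110 kJ/h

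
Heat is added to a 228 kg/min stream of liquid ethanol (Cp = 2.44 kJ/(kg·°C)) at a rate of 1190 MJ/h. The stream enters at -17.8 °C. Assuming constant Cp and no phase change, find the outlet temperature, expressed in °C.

Q = 1190 MJ/h = 19833 kJ/min
ΔT = Q/(ṁ·Cp) = 19833/(228×2.44) = 35.651 K
T_out = -17.8 + 35.651 = 17.851 °C

T_out = 17.9 °C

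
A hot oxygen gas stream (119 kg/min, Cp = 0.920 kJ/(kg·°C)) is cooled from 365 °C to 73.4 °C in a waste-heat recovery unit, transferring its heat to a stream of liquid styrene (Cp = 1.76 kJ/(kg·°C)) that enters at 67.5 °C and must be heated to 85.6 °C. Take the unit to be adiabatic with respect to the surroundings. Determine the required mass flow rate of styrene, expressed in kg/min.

Heat released by hot stream: Q = 119 × 0.920 × (365 − 73.4) = 31924 kJ/min
Energy balance on cold side (adiabatic exchanger): Q = ṁ_c·Cp_c·(T_c,out − T_c,in)
ṁ_c = 31924 / [1.76 × (85.6 − 67.5)] = 1002.1 kg/min

ṁ_c = 1000 kg/min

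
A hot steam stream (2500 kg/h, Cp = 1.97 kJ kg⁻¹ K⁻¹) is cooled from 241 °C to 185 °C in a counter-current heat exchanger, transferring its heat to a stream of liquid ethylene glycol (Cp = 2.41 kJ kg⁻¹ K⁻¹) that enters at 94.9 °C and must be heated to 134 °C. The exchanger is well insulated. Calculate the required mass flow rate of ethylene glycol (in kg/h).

Heat released by hot stream: Q = 2500 × 1.97 × (241 − 185) = 275800 kJ/h
Energy balance on cold side (adiabatic exchanger): Q = ṁ_c·Cp_c·(T_c,out − T_c,in)
ṁ_c = 275800 / [2.41 × (134 − 94.9)] = 2926.8 kg/h

ṁ_c = 2930 kg/h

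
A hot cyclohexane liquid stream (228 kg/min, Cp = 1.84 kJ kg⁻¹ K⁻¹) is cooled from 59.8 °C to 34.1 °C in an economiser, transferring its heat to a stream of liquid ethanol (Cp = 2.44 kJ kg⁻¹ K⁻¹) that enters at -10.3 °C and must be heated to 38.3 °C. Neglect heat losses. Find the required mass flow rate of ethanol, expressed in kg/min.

Heat released by hot stream: Q = 228 × 1.84 × (59.8 − 34.1) = 10782 kJ/min
Energy balance on cold side (adiabatic exchanger): Q = ṁ_c·Cp_c·(T_c,out − T_c,in)
ṁ_c = 10782 / [2.44 × (38.3 − -10.3)] = 90.92 kg/min

ṁ_c = 90.9 kg/min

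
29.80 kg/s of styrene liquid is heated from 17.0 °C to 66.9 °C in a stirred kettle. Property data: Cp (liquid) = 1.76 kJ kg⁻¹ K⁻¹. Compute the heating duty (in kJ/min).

Q = 157000 kJ/min

Q = ṁ·Cp·ΔT = 29.80 × 1.76 × (66.9 − 17.0) = 2617.2 kJ/s
Heating duty = 157030 kJ/min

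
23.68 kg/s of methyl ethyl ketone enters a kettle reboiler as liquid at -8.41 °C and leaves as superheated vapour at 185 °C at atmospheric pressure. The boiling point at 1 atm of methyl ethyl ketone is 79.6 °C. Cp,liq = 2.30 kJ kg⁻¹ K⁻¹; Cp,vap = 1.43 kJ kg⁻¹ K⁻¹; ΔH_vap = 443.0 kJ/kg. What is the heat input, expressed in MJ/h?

liquid -8.41→79.6 °C: 202.42 kJ/kg
vaporisation at 79.6 °C: 443 kJ/kg
vapour 79.6→185 °C: 150.72 kJ/kg
Δh = 202.42 + 443 + 150.72 = 796.14 kJ/kg
Q = ṁ·Δh = 23.68 kg/s × 796.14 kJ/kg = 18853 kJ/s
|Q| = 18853 kW = 67870 MJ/h

Q = 67900 MJ/h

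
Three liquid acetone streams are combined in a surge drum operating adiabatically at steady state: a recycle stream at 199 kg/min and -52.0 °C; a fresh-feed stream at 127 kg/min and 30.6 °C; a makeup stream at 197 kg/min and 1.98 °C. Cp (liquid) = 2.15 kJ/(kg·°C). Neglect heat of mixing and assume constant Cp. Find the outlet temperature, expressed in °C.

T_out = -11.6 °C

Energy balance with Q = 0: Σ ṁᵢCp,ᵢ(T_out − Tᵢ) = 0
T_out = Σ ṁᵢCp,ᵢTᵢ / Σ ṁᵢCp,ᵢ
      = -13054 / 1124.4 = -11.609 °C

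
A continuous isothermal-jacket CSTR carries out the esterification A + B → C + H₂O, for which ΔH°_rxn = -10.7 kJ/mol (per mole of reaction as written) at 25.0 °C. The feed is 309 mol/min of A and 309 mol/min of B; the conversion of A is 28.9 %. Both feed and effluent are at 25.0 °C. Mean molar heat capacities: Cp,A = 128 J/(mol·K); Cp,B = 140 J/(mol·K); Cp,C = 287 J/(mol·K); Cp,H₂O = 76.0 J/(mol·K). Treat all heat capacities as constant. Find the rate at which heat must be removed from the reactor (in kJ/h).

Q_out = 57300 kJ/h

Extent of reaction ξ = 0.289 × 309 = 89.301 mol/min
Reaction term: ξ·ΔH°_rxn = 89.301 × -10.7 = -955.52 kJ/min
Q = ΔH = -955.52 kJ/min = -15.925 kW
Heat removed = 57331 kJ/h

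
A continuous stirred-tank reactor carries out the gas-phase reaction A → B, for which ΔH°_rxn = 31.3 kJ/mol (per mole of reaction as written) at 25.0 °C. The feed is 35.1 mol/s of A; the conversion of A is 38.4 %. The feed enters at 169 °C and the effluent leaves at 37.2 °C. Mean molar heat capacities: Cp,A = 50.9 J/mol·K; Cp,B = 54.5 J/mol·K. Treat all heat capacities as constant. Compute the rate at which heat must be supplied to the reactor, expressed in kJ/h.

Q_in = 673000 kJ/h

Extent of reaction ξ = 0.384 × 35.1 = 13.478 mol/s
Reaction term: ξ·ΔH°_rxn = 13.478 × 31.3 = 421.87 kJ/s
Sensible, feed 169→25 °C: -257.27 kJ/s
Outlet flows (mol/s): A 21.622, B 13.478
Sensible, products 25→37.2 °C: 22.388 kJ/s
Q = ΔH = 186.99 kJ/s = 186.99 kW
Heat supplied = 673180 kJ/h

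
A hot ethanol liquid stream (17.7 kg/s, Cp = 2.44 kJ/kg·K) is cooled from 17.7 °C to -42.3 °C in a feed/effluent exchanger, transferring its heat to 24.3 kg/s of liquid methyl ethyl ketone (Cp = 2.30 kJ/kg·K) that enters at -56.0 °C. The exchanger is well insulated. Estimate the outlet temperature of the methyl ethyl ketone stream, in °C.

Heat released by hot stream: Q = 17.7 × 2.44 × (17.7 − -42.3) = 2591.3 kJ/s
Energy balance on cold side (adiabatic exchanger): Q = ṁ_c·Cp_c·(T_c,out − T_c,in)
T_c,out = -56.0 + 2591.3/(24.3 × 2.30) = -9.6361 °C

T_c,out = -9.64 °C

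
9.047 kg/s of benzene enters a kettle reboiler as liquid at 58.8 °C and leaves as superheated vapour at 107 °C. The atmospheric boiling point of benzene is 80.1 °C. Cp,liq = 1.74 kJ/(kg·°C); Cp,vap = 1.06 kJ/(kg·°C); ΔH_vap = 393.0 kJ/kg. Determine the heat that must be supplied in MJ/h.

Q = 14900 MJ/h

liquid 58.8→80.1 °C: 37.062 kJ/kg
vaporisation at 80.1 °C: 393 kJ/kg
vapour 80.1→107 °C: 28.514 kJ/kg
Δh = 37.062 + 393 + 28.514 = 458.58 kJ/kg
Q = ṁ·Δh = 9.047 kg/s × 458.58 kJ/kg = 4148.7 kJ/s
|Q| = 4148.7 kW = 14935 MJ/h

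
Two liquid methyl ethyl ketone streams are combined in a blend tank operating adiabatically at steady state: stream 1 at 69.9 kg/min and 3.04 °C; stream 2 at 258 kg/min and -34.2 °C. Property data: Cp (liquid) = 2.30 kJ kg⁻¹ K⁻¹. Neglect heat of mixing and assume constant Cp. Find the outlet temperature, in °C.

T_out = -26.3 °C

Adiabatic, steady state ⇒ Σ ṁᵢCp,ᵢ(T_out − Tᵢ) = 0
Σ ṁᵢCp,ᵢTᵢ = 69.9×2.30×3.04 + 258×2.30×-34.2 = -19806
Σ ṁᵢCp,ᵢ = 69.9×2.30 + 258×2.30 = 754.17
T_out = -19806 / 754.17 = -26.261 °C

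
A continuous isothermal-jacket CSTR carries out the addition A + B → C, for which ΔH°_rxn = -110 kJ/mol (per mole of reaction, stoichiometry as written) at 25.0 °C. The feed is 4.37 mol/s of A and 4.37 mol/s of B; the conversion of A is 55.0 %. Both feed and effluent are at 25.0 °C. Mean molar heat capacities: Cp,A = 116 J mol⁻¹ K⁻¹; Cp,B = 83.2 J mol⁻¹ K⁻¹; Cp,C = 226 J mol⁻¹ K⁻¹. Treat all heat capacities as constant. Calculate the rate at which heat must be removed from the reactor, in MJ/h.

Q_out = 952 MJ/h

Extent of reaction ξ = 0.550 × 4.37 = 2.4035 mol/s
Reaction term: ξ·ΔH°_rxn = 2.4035 × -110 = -264.39 kJ/s
Q = ΔH = -264.39 kJ/s = -264.39 kW
Heat removed = 951.79 MJ/h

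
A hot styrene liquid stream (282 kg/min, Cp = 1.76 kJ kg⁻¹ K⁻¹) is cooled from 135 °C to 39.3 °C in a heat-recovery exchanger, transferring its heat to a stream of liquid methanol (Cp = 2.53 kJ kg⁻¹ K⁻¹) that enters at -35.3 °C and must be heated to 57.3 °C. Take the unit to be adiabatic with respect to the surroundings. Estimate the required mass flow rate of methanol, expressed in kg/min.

ṁ_c = 203 kg/min

Heat released by hot stream: Q = 282 × 1.76 × (135 − 39.3) = 47498 kJ/min
Energy balance on cold side (adiabatic exchanger): Q = ṁ_c·Cp_c·(T_c,out − T_c,in)
ṁ_c = 47498 / [2.53 × (57.3 − -35.3)] = 202.74 kg/min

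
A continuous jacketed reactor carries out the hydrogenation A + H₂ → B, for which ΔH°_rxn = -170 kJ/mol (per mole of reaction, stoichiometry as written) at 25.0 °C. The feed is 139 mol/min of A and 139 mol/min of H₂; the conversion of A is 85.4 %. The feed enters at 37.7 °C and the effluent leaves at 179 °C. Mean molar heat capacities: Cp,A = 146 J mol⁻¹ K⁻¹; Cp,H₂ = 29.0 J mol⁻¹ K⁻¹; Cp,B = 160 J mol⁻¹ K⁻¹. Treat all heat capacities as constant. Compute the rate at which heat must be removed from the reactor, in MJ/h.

Q_out = 1020 MJ/h

Extent of reaction ξ = 0.854 × 139 = 118.71 mol/min
Reaction term: ξ·ΔH°_rxn = 118.71 × -170 = -20180 kJ/min
Sensible, feed 37.7→25 °C: -308.93 kJ/min
Outlet flows (mol/min): A 20.294, H₂ 20.294, B 118.71
Sensible, products 25→179 °C: 3471.8 kJ/min
Q = ΔH = -17017 kJ/min = -283.62 kW
Heat removed = 1021 MJ/h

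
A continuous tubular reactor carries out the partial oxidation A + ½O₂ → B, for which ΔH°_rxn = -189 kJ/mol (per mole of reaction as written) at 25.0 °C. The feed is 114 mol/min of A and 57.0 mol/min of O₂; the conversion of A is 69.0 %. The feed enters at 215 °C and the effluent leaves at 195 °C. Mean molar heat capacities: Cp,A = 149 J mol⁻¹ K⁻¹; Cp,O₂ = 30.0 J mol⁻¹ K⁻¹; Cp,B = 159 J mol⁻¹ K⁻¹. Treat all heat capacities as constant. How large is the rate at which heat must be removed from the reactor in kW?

Extent of reaction ξ = 0.690 × 114 = 78.66 mol/min
Reaction term: ξ·ΔH°_rxn = 78.66 × -189 = -14867 kJ/min
Sensible, feed 215→25 °C: -3552.2 kJ/min
Outlet flows (mol/min): A 35.34, O₂ 17.67, B 78.66
Sensible, products 25→195 °C: 3111.5 kJ/min
Q = ΔH = -15308 kJ/min = -255.13 kW
Heat removed = 255.13 kW

Q_out = 255 kW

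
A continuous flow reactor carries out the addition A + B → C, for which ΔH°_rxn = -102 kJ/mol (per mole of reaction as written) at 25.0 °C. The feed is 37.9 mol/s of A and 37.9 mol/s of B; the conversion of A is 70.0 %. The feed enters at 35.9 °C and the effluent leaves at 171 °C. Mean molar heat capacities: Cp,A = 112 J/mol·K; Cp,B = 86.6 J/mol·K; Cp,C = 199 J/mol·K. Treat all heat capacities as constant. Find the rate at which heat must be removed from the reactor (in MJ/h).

Q_out = 6080 MJ/h

Extent of reaction ξ = 0.700 × 37.9 = 26.53 mol/s
Reaction term: ξ·ΔH°_rxn = 26.53 × -102 = -2706.1 kJ/s
Sensible, feed 35.9→25 °C: -82.044 kJ/s
Outlet flows (mol/s): A 11.37, B 11.37, C 26.53
Sensible, products 25→171 °C: 1100.5 kJ/s
Q = ΔH = -1687.6 kJ/s = -1687.6 kW
Heat removed = 6075.4 MJ/h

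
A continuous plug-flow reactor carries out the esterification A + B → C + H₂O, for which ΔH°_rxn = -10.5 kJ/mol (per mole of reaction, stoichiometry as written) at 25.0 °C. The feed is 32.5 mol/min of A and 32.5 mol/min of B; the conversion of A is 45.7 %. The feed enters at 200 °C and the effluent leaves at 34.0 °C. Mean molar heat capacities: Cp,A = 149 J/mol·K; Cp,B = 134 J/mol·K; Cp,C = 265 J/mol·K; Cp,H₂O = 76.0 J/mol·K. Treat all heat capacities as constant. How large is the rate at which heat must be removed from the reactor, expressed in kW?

Extent of reaction ξ = 0.457 × 32.5 = 14.853 mol/min
Reaction term: ξ·ΔH°_rxn = 14.853 × -10.5 = -155.95 kJ/min
Sensible, feed 200→25 °C: -1609.6 kJ/min
Outlet flows (mol/min): A 17.648, B 17.648, C 14.853, H₂O 14.853
Sensible, products 25→34.0 °C: 90.531 kJ/min
Q = ΔH = -1675 kJ/min = -27.916 kW
Heat removed = 27.916 kW

Q_out = 27.9 kW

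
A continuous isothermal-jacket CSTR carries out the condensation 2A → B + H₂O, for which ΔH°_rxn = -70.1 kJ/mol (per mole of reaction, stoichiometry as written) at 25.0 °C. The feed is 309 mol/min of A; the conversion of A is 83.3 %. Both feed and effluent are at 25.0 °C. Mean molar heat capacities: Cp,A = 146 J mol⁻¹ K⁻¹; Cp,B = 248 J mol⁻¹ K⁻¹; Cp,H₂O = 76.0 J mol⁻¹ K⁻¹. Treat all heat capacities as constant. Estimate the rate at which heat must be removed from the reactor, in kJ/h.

Q_out = 541000 kJ/h

Extent of reaction ξ = 0.833 × 309 / 2 = 128.7 mol/min
Reaction term: ξ·ΔH°_rxn = 128.7 × -70.1 = -9021.8 kJ/min
Q = ΔH = -9021.8 kJ/min = -150.36 kW
Heat removed = 541310 kJ/h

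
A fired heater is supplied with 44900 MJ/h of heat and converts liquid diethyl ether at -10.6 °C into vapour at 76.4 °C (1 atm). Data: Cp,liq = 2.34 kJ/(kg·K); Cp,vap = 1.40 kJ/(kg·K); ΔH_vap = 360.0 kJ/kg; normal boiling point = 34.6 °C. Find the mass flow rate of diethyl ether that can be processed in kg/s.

Δh = 2.34×(34.6−-10.6) + 360.0 + 1.40×(76.4−34.6) = 524.29 kJ/kg
Q = 44900 MJ/h = 12472 kJ/s = 12472 kJ/s
ṁ = Q/Δh = 12472 / 524.29 = 23.789 kg/s

ṁ = 23.8 kg/s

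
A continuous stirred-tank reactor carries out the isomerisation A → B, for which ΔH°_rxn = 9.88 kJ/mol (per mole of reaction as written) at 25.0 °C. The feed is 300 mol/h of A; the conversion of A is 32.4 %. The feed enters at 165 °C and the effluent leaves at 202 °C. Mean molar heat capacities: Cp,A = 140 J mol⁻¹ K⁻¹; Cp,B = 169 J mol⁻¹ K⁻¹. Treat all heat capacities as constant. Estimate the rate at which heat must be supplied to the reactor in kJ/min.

Extent of reaction ξ = 0.324 × 300 = 97.2 mol/h
Reaction term: ξ·ΔH°_rxn = 97.2 × 9.88 = 960.34 kJ/h
Sensible, feed 165→25 °C: -5880 kJ/h
Outlet flows (mol/h): A 202.8, B 97.2
Sensible, products 25→202 °C: 7932.9 kJ/h
Q = ΔH = 3013.3 kJ/h = 0.83702 kW
Heat supplied = 50.221 kJ/min

Q_in = 50.2 kJ/min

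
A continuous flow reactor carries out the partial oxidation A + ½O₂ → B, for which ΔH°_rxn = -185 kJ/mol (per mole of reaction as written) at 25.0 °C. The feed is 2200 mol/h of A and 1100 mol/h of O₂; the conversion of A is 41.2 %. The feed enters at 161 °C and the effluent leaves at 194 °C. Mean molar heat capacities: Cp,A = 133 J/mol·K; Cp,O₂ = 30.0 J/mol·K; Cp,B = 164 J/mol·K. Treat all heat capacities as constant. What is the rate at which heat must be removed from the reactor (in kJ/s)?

Q_out = 42.9 kJ/s

Extent of reaction ξ = 0.412 × 2200 = 906.4 mol/h
Reaction term: ξ·ΔH°_rxn = 906.4 × -185 = -167680 kJ/h
Sensible, feed 161→25 °C: -44282 kJ/h
Outlet flows (mol/h): A 1293.6, O₂ 646.8, B 906.4
Sensible, products 25→194 °C: 57477 kJ/h
Q = ΔH = -154490 kJ/h = -42.913 kW
Heat removed = 42.913 kJ/s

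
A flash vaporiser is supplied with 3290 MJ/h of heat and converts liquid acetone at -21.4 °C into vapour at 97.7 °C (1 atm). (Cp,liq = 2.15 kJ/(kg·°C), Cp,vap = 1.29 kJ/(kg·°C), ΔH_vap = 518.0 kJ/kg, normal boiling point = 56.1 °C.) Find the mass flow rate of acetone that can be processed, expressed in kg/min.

Δh = 2.15×(56.1−-21.4) + 518.0 + 1.29×(97.7−56.1) = 738.29 kJ/kg
Q = 3290 MJ/h = 913.89 kJ/s = 54833 kJ/min
ṁ = Q/Δh = 54833 / 738.29 = 74.271 kg/min

ṁ = 74.3 kg/min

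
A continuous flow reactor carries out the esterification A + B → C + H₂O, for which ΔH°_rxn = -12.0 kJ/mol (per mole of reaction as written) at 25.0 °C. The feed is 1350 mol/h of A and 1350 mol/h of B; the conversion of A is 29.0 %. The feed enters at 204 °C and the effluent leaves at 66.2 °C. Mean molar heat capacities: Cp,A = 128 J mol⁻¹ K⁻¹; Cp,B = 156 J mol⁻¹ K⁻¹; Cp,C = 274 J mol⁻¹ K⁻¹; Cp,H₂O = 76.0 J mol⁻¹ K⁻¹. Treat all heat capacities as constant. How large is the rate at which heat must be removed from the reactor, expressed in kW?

Extent of reaction ξ = 0.290 × 1350 = 391.5 mol/h
Reaction term: ξ·ΔH°_rxn = 391.5 × -12.0 = -4698 kJ/h
Sensible, feed 204→25 °C: -68629 kJ/h
Outlet flows (mol/h): A 958.5, B 958.5, C 391.5, H₂O 391.5
Sensible, products 25→66.2 °C: 16861 kJ/h
Q = ΔH = -56466 kJ/h = -15.685 kW
Heat removed = 15.685 kW

Q_out = 15.7 kW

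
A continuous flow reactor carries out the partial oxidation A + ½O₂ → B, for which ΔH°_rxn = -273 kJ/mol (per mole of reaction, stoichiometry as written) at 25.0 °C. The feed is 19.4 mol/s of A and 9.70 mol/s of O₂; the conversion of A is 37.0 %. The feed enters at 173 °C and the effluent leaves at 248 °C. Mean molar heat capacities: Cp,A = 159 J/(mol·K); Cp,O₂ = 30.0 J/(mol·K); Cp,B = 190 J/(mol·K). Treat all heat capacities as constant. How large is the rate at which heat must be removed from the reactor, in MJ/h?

Q_out = 6050 MJ/h

Extent of reaction ξ = 0.370 × 19.4 = 7.178 mol/s
Reaction term: ξ·ΔH°_rxn = 7.178 × -273 = -1959.6 kJ/s
Sensible, feed 173→25 °C: -499.59 kJ/s
Outlet flows (mol/s): A 12.222, O₂ 6.111, B 7.178
Sensible, products 25→248 °C: 778.37 kJ/s
Q = ΔH = -1680.8 kJ/s = -1680.8 kW
Heat removed = 6050.9 MJ/h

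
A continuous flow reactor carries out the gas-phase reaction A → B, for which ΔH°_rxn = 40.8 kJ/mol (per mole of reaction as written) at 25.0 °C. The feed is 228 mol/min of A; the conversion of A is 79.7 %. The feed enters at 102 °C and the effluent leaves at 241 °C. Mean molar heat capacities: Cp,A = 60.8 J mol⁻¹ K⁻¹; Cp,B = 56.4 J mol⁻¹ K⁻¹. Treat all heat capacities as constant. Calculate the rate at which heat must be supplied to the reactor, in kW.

Q_in = 153 kW

Extent of reaction ξ = 0.797 × 228 = 181.72 mol/min
Reaction term: ξ·ΔH°_rxn = 181.72 × 40.8 = 7414 kJ/min
Sensible, feed 102→25 °C: -1067.4 kJ/min
Outlet flows (mol/min): A 46.284, B 181.72
Sensible, products 25→241 °C: 2821.6 kJ/min
Q = ΔH = 9168.2 kJ/min = 152.8 kW
Heat supplied = 152.8 kW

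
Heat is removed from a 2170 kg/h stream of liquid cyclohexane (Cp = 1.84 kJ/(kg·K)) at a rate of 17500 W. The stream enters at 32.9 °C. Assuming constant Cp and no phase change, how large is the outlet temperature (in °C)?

Q = 17500 W = 63000 kJ/h
ΔT = Q/(ṁ·Cp) = 63000/(2170×1.84) = 15.778 K
T_out = 32.9 − 15.778 = 17.122 °C

T_out = 17.1 °C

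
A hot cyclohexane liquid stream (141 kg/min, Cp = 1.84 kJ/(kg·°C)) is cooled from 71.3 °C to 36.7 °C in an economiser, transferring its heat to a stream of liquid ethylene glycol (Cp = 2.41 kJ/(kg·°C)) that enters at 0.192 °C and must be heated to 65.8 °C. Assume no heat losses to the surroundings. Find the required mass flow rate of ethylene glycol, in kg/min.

Heat released by hot stream: Q = 141 × 1.84 × (71.3 − 36.7) = 8976.6 kJ/min
Energy balance on cold side (adiabatic exchanger): Q = ṁ_c·Cp_c·(T_c,out − T_c,in)
ṁ_c = 8976.6 / [2.41 × (65.8 − 0.192)] = 56.773 kg/min

ṁ_c = 56.8 kg/min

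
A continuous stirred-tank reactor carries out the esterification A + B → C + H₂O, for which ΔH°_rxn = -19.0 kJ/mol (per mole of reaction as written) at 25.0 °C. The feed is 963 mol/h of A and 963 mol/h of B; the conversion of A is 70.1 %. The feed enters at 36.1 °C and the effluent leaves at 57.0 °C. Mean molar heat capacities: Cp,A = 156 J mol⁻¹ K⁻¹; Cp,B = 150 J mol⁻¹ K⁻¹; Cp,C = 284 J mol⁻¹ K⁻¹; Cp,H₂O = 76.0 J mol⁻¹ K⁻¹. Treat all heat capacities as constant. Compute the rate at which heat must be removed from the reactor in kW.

Extent of reaction ξ = 0.701 × 963 = 675.06 mol/h
Reaction term: ξ·ΔH°_rxn = 675.06 × -19.0 = -12826 kJ/h
Sensible, feed 36.1→25 °C: -3270.9 kJ/h
Outlet flows (mol/h): A 287.94, B 287.94, C 675.06, H₂O 675.06
Sensible, products 25→57.0 °C: 10596 kJ/h
Q = ΔH = -5500.9 kJ/h = -1.528 kW
Heat removed = 1.528 kW

Q_out = 1.53 kW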